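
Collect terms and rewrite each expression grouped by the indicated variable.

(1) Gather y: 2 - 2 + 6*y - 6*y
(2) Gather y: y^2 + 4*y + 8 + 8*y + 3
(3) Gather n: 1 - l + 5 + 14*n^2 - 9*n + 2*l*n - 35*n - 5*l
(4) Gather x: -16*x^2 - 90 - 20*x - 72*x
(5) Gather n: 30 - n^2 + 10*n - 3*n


(1) = 0
(2) = y^2 + 12*y + 11
(3) = -6*l + 14*n^2 + n*(2*l - 44) + 6
(4) = -16*x^2 - 92*x - 90
(5) = -n^2 + 7*n + 30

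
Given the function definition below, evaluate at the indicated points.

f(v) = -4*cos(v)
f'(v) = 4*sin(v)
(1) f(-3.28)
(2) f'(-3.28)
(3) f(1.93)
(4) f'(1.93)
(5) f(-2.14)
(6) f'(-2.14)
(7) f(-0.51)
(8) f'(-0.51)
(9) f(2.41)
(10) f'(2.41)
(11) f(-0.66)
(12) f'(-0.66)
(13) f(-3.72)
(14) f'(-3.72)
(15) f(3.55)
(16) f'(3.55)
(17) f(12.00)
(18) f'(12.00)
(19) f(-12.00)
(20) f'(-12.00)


(1) = 3.96
(2) = 0.55
(3) = 1.41
(4) = 3.74
(5) = 2.16
(6) = -3.37
(7) = -3.49
(8) = -1.95
(9) = 2.98
(10) = 2.67
(11) = -3.16
(12) = -2.45
(13) = 3.35
(14) = 2.19
(15) = 3.67
(16) = -1.59
(17) = -3.38
(18) = -2.15
(19) = -3.38
(20) = 2.15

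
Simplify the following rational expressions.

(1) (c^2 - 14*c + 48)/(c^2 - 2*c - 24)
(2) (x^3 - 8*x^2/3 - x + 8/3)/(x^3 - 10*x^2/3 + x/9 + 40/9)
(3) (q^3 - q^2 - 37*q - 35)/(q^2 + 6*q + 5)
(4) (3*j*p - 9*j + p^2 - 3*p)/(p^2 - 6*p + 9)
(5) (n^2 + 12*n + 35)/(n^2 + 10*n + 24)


(1) = (c - 8)/(c + 4)
(2) = (3*x - 3)/(3*x - 5)
(3) = q - 7
(4) = (3*j + p)/(p - 3)
(5) = (n^2 + 12*n + 35)/(n^2 + 10*n + 24)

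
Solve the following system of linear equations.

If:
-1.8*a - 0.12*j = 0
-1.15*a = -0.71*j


Then:
a = 0.00
j = 0.00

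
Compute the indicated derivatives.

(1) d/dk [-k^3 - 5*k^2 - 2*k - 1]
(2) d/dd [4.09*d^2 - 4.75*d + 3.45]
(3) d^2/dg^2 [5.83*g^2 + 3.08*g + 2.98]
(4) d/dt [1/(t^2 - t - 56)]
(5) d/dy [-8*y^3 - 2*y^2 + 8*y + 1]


(1) = -3*k^2 - 10*k - 2
(2) = 8.18*d - 4.75
(3) = 11.6600000000000
(4) = (1 - 2*t)/(-t^2 + t + 56)^2
(5) = -24*y^2 - 4*y + 8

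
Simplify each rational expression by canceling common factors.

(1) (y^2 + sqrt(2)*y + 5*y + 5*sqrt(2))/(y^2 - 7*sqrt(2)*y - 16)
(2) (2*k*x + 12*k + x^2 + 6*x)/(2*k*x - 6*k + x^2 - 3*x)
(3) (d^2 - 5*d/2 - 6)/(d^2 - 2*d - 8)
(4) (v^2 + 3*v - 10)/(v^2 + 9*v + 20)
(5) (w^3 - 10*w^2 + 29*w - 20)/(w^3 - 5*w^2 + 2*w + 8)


(1) = (y + 5)/(y - 8*sqrt(2))
(2) = (x + 6)/(x - 3)
(3) = (2*d + 3)/(2*d + 4)
(4) = (v - 2)/(v + 4)
(5) = (w^2 - 6*w + 5)/(w^2 - w - 2)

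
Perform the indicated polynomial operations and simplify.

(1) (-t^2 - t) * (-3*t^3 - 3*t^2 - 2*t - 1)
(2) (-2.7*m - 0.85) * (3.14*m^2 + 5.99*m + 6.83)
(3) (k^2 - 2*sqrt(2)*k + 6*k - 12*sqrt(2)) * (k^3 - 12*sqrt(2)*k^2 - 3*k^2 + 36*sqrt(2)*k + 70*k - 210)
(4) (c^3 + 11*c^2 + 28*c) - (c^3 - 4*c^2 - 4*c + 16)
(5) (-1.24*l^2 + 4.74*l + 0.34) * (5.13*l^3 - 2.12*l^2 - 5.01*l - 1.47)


(1) = 3*t^5 + 6*t^4 + 5*t^3 + 3*t^2 + t
(2) = -8.478*m^3 - 18.842*m^2 - 23.5325*m - 5.8055
(3) = k^5 - 14*sqrt(2)*k^4 + 3*k^4 - 42*sqrt(2)*k^3 + 100*k^3 + 112*sqrt(2)*k^2 + 354*k^2 - 2124*k - 420*sqrt(2)*k + 2520*sqrt(2)
(4) = 15*c^2 + 32*c - 16
(5) = -6.3612*l^5 + 26.945*l^4 - 2.0922*l^3 - 22.6454*l^2 - 8.6712*l - 0.4998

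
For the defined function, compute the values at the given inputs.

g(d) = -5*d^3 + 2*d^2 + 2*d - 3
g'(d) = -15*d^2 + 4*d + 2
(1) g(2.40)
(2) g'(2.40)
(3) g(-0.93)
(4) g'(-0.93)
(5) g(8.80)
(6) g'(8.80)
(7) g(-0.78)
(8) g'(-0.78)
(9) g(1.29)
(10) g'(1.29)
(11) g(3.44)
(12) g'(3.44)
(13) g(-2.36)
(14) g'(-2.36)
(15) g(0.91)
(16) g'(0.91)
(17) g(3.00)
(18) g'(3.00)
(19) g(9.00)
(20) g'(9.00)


(1) = -55.80
(2) = -74.80
(3) = 0.89
(4) = -14.69
(5) = -3237.88
(6) = -1124.40
(7) = -0.97
(8) = -10.25
(9) = -7.83
(10) = -17.80
(11) = -175.99
(12) = -161.74
(13) = 69.14
(14) = -90.98
(15) = -3.29
(16) = -6.78
(17) = -114.00
(18) = -121.00
(19) = -3468.00
(20) = -1177.00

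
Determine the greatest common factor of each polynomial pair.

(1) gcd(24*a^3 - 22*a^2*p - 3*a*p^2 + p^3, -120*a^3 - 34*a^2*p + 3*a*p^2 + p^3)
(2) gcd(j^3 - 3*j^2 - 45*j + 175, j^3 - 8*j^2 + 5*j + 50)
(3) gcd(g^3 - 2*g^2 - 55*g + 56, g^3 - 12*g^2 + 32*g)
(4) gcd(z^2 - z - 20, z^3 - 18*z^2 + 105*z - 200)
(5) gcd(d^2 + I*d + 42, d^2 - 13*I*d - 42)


(1) = gcd((-6*a + p)*(-a + p)*(4*a + p), (-6*a + p)*(4*a + p)*(5*a + p)) = -24*a^2 - 2*a*p + p^2
(2) = j^2 - 10*j + 25
(3) = g - 8
(4) = z - 5
(5) = gcd((d - 6*I)*(d + 7*I), (d - 7*I)*(d - 6*I)) = d - 6*I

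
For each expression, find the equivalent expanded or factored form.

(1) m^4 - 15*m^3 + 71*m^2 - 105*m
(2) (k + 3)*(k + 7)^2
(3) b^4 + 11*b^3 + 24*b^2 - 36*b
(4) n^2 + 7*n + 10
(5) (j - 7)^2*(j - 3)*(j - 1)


(1) = m*(m - 7)*(m - 5)*(m - 3)
(2) = k^3 + 17*k^2 + 91*k + 147
(3) = b*(b - 1)*(b + 6)^2
(4) = (n + 2)*(n + 5)
(5) = j^4 - 18*j^3 + 108*j^2 - 238*j + 147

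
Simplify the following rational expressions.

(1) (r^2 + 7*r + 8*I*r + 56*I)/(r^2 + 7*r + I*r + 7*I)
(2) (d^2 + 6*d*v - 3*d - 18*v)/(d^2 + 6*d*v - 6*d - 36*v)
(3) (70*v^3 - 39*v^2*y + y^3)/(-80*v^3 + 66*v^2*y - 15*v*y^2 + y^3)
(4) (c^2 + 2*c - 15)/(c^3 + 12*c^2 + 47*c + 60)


(1) = (r + 8*I)/(r + I)
(2) = (d - 3)/(d - 6)
(3) = (7*v + y)/(-8*v + y)
(4) = (c - 3)/(c^2 + 7*c + 12)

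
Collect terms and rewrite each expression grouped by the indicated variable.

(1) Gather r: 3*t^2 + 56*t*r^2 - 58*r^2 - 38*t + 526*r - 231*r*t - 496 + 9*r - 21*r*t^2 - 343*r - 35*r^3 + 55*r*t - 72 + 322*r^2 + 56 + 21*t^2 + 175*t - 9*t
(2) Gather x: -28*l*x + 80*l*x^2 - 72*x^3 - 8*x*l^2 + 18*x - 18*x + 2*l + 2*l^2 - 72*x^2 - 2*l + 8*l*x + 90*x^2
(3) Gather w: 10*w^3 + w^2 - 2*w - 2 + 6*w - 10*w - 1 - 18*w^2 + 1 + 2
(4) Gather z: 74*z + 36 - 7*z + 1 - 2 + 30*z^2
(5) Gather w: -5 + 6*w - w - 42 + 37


(1) = -35*r^3 + r^2*(56*t + 264) + r*(-21*t^2 - 176*t + 192) + 24*t^2 + 128*t - 512
(2) = 2*l^2 - 72*x^3 + x^2*(80*l + 18) + x*(-8*l^2 - 20*l)
(3) = 10*w^3 - 17*w^2 - 6*w
(4) = 30*z^2 + 67*z + 35
(5) = 5*w - 10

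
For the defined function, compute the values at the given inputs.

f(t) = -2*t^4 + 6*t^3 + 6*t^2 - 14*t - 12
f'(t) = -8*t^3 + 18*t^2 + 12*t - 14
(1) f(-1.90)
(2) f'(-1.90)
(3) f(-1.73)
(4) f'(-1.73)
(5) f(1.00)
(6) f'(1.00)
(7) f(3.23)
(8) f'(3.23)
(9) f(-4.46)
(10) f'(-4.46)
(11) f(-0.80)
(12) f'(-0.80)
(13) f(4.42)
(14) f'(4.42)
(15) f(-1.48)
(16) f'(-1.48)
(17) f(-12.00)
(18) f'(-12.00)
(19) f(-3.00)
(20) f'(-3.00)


(1) = -30.96
(2) = 83.05
(3) = -18.80
(4) = 60.53
(5) = -16.00
(6) = 8.00
(7) = -10.12
(8) = -57.03
(9) = -1153.86
(10) = 1000.26
(11) = -0.85
(12) = -7.98
(13) = -201.90
(14) = -300.11
(15) = -7.18
(16) = 33.60
(17) = -50820.00
(18) = 16258.00
(19) = -240.00
(20) = 328.00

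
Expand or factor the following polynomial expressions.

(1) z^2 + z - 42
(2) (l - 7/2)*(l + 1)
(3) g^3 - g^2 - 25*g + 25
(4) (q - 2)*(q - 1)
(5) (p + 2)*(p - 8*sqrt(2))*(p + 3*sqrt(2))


(1) = (z - 6)*(z + 7)
(2) = l^2 - 5*l/2 - 7/2
(3) = (g - 5)*(g - 1)*(g + 5)
(4) = q^2 - 3*q + 2
(5) = p^3 - 5*sqrt(2)*p^2 + 2*p^2 - 48*p - 10*sqrt(2)*p - 96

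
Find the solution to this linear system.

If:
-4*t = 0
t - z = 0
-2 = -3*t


Then:
No Solution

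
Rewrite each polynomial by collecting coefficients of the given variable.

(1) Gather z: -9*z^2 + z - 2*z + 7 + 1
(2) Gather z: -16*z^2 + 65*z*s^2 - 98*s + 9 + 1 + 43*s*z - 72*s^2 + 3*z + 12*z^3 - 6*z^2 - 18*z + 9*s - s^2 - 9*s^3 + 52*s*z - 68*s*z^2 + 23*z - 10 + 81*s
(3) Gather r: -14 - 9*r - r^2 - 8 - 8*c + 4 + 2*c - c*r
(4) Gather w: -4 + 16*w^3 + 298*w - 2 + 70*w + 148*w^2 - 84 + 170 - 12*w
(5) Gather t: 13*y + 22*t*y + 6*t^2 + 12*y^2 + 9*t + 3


(1) = -9*z^2 - z + 8
(2) = -9*s^3 - 73*s^2 - 8*s + 12*z^3 + z^2*(-68*s - 22) + z*(65*s^2 + 95*s + 8)
(3) = -6*c - r^2 + r*(-c - 9) - 18
(4) = 16*w^3 + 148*w^2 + 356*w + 80
(5) = 6*t^2 + t*(22*y + 9) + 12*y^2 + 13*y + 3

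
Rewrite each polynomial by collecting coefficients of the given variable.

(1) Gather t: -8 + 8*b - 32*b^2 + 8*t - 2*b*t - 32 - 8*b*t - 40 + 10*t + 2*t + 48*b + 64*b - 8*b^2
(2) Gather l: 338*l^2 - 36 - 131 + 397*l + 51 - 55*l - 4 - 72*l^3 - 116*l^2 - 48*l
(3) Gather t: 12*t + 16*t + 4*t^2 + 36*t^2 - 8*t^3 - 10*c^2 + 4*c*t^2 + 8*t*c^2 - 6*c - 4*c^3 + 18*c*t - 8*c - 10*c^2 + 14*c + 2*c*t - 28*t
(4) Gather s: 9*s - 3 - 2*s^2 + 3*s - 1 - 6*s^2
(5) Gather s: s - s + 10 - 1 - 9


(1) = -40*b^2 + 120*b + t*(20 - 10*b) - 80
(2) = -72*l^3 + 222*l^2 + 294*l - 120
(3) = -4*c^3 - 20*c^2 - 8*t^3 + t^2*(4*c + 40) + t*(8*c^2 + 20*c)
(4) = -8*s^2 + 12*s - 4
(5) = 0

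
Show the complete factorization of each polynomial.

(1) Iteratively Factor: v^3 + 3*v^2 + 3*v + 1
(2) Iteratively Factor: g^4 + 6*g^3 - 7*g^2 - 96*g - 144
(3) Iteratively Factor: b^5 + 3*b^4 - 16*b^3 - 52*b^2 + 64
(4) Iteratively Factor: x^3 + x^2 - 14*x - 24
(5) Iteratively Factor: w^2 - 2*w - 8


(1) = (v + 1)*(v^2 + 2*v + 1) = (v + 1)^2*(v + 1)
(2) = (g + 4)*(g^3 + 2*g^2 - 15*g - 36) = (g + 3)*(g + 4)*(g^2 - g - 12) = (g + 3)^2*(g + 4)*(g - 4)
(3) = (b + 2)*(b^4 + b^3 - 18*b^2 - 16*b + 32) = (b - 1)*(b + 2)*(b^3 + 2*b^2 - 16*b - 32) = (b - 4)*(b - 1)*(b + 2)*(b^2 + 6*b + 8) = (b - 4)*(b - 1)*(b + 2)*(b + 4)*(b + 2)
(4) = (x - 4)*(x^2 + 5*x + 6) = (x - 4)*(x + 2)*(x + 3)
(5) = (w + 2)*(w - 4)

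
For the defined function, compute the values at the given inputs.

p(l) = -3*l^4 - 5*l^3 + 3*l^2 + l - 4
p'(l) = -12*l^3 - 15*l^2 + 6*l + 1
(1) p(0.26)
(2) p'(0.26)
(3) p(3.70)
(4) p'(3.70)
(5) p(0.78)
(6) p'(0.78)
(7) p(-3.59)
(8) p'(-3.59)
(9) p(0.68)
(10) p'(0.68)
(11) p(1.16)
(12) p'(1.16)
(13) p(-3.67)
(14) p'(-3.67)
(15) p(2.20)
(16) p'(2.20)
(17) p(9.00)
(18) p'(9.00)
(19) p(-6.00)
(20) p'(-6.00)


(1) = -3.64
(2) = 1.34
(3) = -774.74
(4) = -789.99
(5) = -4.88
(6) = -9.14
(7) = -235.89
(8) = 341.36
(9) = -4.15
(10) = -5.63
(11) = -12.04
(12) = -30.95
(13) = -264.34
(14) = 370.12
(15) = -110.80
(16) = -186.18
(17) = -23080.00
(18) = -9908.00
(19) = -2710.00
(20) = 2017.00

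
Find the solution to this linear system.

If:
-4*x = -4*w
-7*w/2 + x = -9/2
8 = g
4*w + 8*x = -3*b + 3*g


Then:
b = 4/5
g = 8
w = 9/5
x = 9/5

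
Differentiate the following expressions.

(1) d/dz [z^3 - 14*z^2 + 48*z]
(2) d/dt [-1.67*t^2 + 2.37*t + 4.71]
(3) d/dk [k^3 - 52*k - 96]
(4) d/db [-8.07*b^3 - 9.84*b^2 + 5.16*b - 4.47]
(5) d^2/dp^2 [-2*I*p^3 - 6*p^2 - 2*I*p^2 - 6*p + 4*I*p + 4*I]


(1) = 3*z^2 - 28*z + 48
(2) = 2.37 - 3.34*t
(3) = 3*k^2 - 52
(4) = -24.21*b^2 - 19.68*b + 5.16
(5) = -12*I*p - 12 - 4*I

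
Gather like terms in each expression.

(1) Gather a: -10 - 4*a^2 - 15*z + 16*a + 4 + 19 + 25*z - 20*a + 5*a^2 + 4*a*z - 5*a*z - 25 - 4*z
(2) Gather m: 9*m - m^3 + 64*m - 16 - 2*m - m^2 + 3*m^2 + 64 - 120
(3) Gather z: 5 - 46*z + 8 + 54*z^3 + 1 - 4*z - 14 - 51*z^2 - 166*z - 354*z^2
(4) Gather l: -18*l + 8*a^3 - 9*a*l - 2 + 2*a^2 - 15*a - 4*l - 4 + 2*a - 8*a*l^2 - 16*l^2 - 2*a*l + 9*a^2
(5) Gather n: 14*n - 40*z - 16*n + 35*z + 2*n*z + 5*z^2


(1) = a^2 + a*(-z - 4) + 6*z - 12
(2) = -m^3 + 2*m^2 + 71*m - 72
(3) = 54*z^3 - 405*z^2 - 216*z
(4) = 8*a^3 + 11*a^2 - 13*a + l^2*(-8*a - 16) + l*(-11*a - 22) - 6
(5) = n*(2*z - 2) + 5*z^2 - 5*z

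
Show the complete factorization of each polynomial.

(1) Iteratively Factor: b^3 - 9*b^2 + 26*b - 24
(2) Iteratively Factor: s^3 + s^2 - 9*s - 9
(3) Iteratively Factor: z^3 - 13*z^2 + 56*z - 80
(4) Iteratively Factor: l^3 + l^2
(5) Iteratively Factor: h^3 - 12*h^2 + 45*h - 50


(1) = (b - 3)*(b^2 - 6*b + 8) = (b - 4)*(b - 3)*(b - 2)
(2) = (s - 3)*(s^2 + 4*s + 3) = (s - 3)*(s + 1)*(s + 3)
(3) = (z - 4)*(z^2 - 9*z + 20) = (z - 4)^2*(z - 5)
(4) = (l)*(l^2 + l) = l*(l + 1)*(l)
(5) = (h - 2)*(h^2 - 10*h + 25) = (h - 5)*(h - 2)*(h - 5)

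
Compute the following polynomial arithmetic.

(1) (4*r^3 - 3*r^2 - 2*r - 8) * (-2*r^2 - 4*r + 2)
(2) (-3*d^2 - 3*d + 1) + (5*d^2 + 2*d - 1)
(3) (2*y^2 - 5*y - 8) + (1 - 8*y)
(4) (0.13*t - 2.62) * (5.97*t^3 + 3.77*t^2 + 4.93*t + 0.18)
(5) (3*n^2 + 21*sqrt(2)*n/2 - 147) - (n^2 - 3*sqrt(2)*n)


(1) = -8*r^5 - 10*r^4 + 24*r^3 + 18*r^2 + 28*r - 16
(2) = 2*d^2 - d
(3) = 2*y^2 - 13*y - 7
(4) = 0.7761*t^4 - 15.1513*t^3 - 9.2365*t^2 - 12.8932*t - 0.4716
(5) = 2*n^2 + 27*sqrt(2)*n/2 - 147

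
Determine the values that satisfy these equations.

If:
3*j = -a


Then:
a = -3*j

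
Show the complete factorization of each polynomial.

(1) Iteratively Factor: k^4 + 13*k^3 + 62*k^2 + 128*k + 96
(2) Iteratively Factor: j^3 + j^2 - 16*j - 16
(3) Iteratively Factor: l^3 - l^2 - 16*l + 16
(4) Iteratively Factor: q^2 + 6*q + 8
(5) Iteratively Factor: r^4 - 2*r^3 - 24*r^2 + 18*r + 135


(1) = (k + 4)*(k^3 + 9*k^2 + 26*k + 24) = (k + 4)^2*(k^2 + 5*k + 6) = (k + 3)*(k + 4)^2*(k + 2)
(2) = (j - 4)*(j^2 + 5*j + 4) = (j - 4)*(j + 1)*(j + 4)
(3) = (l - 4)*(l^2 + 3*l - 4) = (l - 4)*(l + 4)*(l - 1)
(4) = (q + 4)*(q + 2)
(5) = (r - 5)*(r^3 + 3*r^2 - 9*r - 27) = (r - 5)*(r + 3)*(r^2 - 9) = (r - 5)*(r - 3)*(r + 3)*(r + 3)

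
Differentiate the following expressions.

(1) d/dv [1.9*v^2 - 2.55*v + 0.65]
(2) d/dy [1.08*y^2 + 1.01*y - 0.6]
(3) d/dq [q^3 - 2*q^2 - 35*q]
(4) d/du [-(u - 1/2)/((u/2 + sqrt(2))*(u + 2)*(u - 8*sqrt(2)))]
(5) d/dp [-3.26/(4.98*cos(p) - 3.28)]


(1) = 3.8*v - 2.55
(2) = 2.16*y + 1.01
(3) = 3*q^2 - 4*q - 35
(4) = (-2*(u + 2)*(u - 8*sqrt(2))*(u + 2*sqrt(2)) + (u + 2)*(u - 8*sqrt(2))*(2*u - 1) + (u + 2)*(u + 2*sqrt(2))*(2*u - 1) + (u - 8*sqrt(2))*(u + 2*sqrt(2))*(2*u - 1))/((u + 2)^2*(u - 8*sqrt(2))^2*(u + 2*sqrt(2))^2)
(5) = -16.2348*sin(p)/(4.98*cos(p) - 3.28)^2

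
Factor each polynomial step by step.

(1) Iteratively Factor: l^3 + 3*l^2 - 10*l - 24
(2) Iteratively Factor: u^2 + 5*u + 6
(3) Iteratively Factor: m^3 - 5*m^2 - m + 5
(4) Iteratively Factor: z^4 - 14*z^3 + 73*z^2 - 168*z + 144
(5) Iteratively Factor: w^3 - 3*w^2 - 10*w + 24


(1) = (l - 3)*(l^2 + 6*l + 8) = (l - 3)*(l + 2)*(l + 4)
(2) = (u + 2)*(u + 3)
(3) = (m - 1)*(m^2 - 4*m - 5) = (m - 5)*(m - 1)*(m + 1)
(4) = (z - 4)*(z^3 - 10*z^2 + 33*z - 36) = (z - 4)^2*(z^2 - 6*z + 9) = (z - 4)^2*(z - 3)*(z - 3)
(5) = (w + 3)*(w^2 - 6*w + 8) = (w - 4)*(w + 3)*(w - 2)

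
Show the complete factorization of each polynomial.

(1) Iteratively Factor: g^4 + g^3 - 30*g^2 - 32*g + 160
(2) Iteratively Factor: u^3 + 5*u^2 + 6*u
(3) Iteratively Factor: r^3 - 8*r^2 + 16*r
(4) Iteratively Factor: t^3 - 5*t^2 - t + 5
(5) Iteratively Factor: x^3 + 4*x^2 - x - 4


(1) = (g - 2)*(g^3 + 3*g^2 - 24*g - 80) = (g - 2)*(g + 4)*(g^2 - g - 20) = (g - 2)*(g + 4)^2*(g - 5)
(2) = (u)*(u^2 + 5*u + 6) = u*(u + 2)*(u + 3)
(3) = (r - 4)*(r^2 - 4*r) = r*(r - 4)*(r - 4)
(4) = (t + 1)*(t^2 - 6*t + 5) = (t - 1)*(t + 1)*(t - 5)
(5) = (x + 1)*(x^2 + 3*x - 4) = (x + 1)*(x + 4)*(x - 1)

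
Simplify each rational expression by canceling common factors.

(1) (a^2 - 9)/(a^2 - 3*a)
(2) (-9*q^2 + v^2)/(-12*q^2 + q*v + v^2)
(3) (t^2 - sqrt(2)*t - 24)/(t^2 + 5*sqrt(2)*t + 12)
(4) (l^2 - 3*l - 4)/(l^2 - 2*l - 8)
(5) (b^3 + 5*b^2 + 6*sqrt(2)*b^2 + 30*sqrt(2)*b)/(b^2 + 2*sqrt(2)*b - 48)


(1) = (a + 3)/a
(2) = (3*q + v)/(4*q + v)
(3) = (t - 4*sqrt(2))/(t + 2*sqrt(2))
(4) = (l + 1)/(l + 2)
(5) = (b^2 + 5*b)/(b - 4*sqrt(2))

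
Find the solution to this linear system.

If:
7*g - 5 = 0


Then:
g = 5/7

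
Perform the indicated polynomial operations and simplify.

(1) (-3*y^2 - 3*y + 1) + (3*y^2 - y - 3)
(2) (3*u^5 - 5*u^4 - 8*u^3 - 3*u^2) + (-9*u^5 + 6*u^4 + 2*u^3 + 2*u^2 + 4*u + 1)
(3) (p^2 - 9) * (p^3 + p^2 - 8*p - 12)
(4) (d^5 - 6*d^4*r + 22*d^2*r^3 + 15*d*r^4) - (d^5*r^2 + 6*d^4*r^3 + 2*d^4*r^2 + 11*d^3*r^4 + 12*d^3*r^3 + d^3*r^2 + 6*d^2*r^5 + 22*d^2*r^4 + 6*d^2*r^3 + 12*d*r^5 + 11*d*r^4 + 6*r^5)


(1) = -4*y - 2
(2) = -6*u^5 + u^4 - 6*u^3 - u^2 + 4*u + 1
(3) = p^5 + p^4 - 17*p^3 - 21*p^2 + 72*p + 108
(4) = -d^5*r^2 + d^5 - 6*d^4*r^3 - 2*d^4*r^2 - 6*d^4*r - 11*d^3*r^4 - 12*d^3*r^3 - d^3*r^2 - 6*d^2*r^5 - 22*d^2*r^4 + 16*d^2*r^3 - 12*d*r^5 + 4*d*r^4 - 6*r^5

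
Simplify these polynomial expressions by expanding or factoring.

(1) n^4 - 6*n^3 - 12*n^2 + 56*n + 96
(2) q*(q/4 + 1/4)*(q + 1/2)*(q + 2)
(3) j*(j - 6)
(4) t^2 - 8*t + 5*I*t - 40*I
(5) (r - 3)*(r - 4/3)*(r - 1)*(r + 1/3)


(1) = (n - 6)*(n - 4)*(n + 2)^2
(2) = q^4/4 + 7*q^3/8 + 7*q^2/8 + q/4
(3) = j^2 - 6*j
(4) = (t - 8)*(t + 5*I)
(5) = r^4 - 5*r^3 + 59*r^2/9 - 11*r/9 - 4/3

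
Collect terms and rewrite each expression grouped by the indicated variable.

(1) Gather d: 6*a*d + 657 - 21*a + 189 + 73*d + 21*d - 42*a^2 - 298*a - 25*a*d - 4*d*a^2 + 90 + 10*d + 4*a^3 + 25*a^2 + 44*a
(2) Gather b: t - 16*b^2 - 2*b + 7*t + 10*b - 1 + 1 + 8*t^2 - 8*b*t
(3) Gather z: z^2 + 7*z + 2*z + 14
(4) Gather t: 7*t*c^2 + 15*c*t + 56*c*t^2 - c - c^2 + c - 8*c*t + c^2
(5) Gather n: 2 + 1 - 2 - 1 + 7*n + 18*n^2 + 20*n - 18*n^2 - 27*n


(1) = 4*a^3 - 17*a^2 - 275*a + d*(-4*a^2 - 19*a + 104) + 936
(2) = -16*b^2 + b*(8 - 8*t) + 8*t^2 + 8*t
(3) = z^2 + 9*z + 14
(4) = 56*c*t^2 + t*(7*c^2 + 7*c)
(5) = 0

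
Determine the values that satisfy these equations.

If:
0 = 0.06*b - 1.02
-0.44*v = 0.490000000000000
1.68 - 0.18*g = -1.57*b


Then:
b = 17.00
g = 157.61
v = -1.11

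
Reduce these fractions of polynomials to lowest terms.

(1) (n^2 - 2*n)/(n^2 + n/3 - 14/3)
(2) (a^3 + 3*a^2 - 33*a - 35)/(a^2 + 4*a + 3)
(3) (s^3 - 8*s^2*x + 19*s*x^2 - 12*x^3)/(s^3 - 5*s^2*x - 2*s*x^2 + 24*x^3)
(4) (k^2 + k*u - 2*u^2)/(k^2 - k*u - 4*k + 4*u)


(1) = 3*n/(3*n + 7)
(2) = (a^2 + 2*a - 35)/(a + 3)
(3) = (s - x)/(s + 2*x)
(4) = (k + 2*u)/(k - 4)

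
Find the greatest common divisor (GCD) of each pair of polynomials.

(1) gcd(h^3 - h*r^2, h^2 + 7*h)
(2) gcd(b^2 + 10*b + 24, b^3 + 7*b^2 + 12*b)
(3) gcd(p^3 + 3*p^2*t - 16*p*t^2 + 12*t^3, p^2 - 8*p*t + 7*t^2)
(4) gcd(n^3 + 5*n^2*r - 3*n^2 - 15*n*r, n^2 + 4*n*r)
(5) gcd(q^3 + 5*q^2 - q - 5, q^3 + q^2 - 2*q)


(1) = h
(2) = b + 4
(3) = p - t
(4) = n
(5) = q - 1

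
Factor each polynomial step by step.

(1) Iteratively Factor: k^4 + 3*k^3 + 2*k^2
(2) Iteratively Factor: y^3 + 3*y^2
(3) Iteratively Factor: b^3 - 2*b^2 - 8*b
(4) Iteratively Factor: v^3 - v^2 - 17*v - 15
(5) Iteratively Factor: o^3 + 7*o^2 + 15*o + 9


(1) = (k + 2)*(k^3 + k^2) = k*(k + 2)*(k^2 + k) = k^2*(k + 2)*(k + 1)
(2) = (y)*(y^2 + 3*y) = y*(y + 3)*(y)
(3) = (b + 2)*(b^2 - 4*b) = b*(b + 2)*(b - 4)
(4) = (v - 5)*(v^2 + 4*v + 3) = (v - 5)*(v + 3)*(v + 1)
(5) = (o + 3)*(o^2 + 4*o + 3) = (o + 1)*(o + 3)*(o + 3)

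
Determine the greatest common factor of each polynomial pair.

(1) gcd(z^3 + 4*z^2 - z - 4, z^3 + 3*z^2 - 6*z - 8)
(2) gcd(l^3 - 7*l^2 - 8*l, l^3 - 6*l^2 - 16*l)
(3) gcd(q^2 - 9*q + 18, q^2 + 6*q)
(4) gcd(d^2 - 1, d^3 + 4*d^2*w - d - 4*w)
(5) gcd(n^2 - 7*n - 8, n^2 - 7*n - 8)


(1) = z^2 + 5*z + 4
(2) = gcd(l*(l - 8)*(l + 1), l*(l - 8)*(l + 2)) = l^2 - 8*l
(3) = 1
(4) = d^2 - 1
(5) = gcd((n - 8)*(n + 1), (n - 8)*(n + 1)) = n^2 - 7*n - 8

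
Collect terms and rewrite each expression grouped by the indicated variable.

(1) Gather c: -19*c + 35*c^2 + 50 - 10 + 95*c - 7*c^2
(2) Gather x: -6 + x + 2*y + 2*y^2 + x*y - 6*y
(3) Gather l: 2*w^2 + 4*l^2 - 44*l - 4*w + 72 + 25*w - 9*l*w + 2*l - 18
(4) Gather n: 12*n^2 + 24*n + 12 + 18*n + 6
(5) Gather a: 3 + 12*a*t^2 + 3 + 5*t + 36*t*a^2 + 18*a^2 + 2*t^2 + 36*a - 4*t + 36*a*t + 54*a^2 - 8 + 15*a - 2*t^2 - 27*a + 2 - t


(1) = 28*c^2 + 76*c + 40
(2) = x*(y + 1) + 2*y^2 - 4*y - 6
(3) = 4*l^2 + l*(-9*w - 42) + 2*w^2 + 21*w + 54
(4) = 12*n^2 + 42*n + 18
(5) = a^2*(36*t + 72) + a*(12*t^2 + 36*t + 24)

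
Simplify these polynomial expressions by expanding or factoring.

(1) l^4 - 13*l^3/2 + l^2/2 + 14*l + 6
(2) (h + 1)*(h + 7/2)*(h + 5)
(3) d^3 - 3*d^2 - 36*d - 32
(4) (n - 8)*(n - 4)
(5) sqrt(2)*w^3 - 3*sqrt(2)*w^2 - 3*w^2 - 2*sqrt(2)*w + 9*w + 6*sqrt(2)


(1) = (l - 6)*(l - 2)*(l + 1/2)*(l + 1)
(2) = h^3 + 19*h^2/2 + 26*h + 35/2
(3) = (d - 8)*(d + 1)*(d + 4)
(4) = n^2 - 12*n + 32
(5) = (w - 3)*(w - 2*sqrt(2))*(sqrt(2)*w + 1)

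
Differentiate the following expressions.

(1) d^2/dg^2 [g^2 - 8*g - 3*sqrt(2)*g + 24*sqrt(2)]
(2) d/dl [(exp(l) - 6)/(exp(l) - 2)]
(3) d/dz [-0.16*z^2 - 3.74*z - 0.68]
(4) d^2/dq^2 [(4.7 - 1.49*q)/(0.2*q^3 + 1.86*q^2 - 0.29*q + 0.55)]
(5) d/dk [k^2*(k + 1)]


(1) = 2
(2) = 4*exp(l)/(exp(l) - 2)^2
(3) = -0.32*z - 3.74
(4) = (-0.3576*q^5 - 1.06968*q^4 + 17.491952*q^3 + 97.89192*q^2 - 9.16746*q - 9.30097)/(0.008*q^9 + 0.2232*q^8 + 2.04096*q^7 + 5.853576*q^6 - 1.731792*q^5 + 5.986218*q^4 - 1.622909*q^3 + 1.826715*q^2 - 0.263175*q + 0.166375)
(5) = k*(3*k + 2)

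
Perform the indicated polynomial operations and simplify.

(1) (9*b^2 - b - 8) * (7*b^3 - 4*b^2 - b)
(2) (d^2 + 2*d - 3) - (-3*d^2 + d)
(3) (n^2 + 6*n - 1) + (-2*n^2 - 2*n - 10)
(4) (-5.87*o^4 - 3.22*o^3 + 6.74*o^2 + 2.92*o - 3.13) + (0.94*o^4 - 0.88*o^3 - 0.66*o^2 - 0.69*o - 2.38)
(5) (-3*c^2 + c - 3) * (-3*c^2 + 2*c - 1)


(1) = 63*b^5 - 43*b^4 - 61*b^3 + 33*b^2 + 8*b
(2) = 4*d^2 + d - 3
(3) = -n^2 + 4*n - 11
(4) = -4.93*o^4 - 4.1*o^3 + 6.08*o^2 + 2.23*o - 5.51
(5) = 9*c^4 - 9*c^3 + 14*c^2 - 7*c + 3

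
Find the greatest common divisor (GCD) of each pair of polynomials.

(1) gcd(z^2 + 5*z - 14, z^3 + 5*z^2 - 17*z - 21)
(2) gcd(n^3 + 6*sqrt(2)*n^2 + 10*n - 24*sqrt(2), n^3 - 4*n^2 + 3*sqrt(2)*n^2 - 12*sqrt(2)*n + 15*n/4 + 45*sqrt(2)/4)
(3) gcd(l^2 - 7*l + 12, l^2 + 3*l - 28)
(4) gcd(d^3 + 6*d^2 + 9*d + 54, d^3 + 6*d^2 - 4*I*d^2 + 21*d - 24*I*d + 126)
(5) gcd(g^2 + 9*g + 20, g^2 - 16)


(1) = gcd((z - 2)*(z + 7), (z - 3)*(z + 1)*(z + 7)) = z + 7
(2) = n + 3*sqrt(2)
(3) = l - 4
(4) = d^2 + d*(6 + 3*I) + 18*I
(5) = g + 4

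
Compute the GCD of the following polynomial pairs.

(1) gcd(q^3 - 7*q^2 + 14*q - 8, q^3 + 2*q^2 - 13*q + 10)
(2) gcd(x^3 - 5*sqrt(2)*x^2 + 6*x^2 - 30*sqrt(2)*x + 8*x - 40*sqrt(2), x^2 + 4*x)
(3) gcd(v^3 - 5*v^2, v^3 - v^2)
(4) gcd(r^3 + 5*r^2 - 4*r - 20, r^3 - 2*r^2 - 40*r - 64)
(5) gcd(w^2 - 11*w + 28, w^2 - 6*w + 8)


(1) = gcd((q - 4)*(q - 2)*(q - 1), (q - 2)*(q - 1)*(q + 5)) = q^2 - 3*q + 2
(2) = gcd((x + 2)*(x + 4)*(x - 5*sqrt(2)), x*(x + 4)) = x + 4
(3) = gcd(v^2*(v - 5), v^2*(v - 1)) = v^2
(4) = gcd((r - 2)*(r + 2)*(r + 5), (r - 8)*(r + 2)*(r + 4)) = r + 2
(5) = w - 4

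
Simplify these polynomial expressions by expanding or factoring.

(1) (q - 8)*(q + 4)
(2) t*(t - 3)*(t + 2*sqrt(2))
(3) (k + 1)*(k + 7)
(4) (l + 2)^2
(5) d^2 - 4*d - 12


(1) = q^2 - 4*q - 32
(2) = t^3 - 3*t^2 + 2*sqrt(2)*t^2 - 6*sqrt(2)*t
(3) = k^2 + 8*k + 7
(4) = l^2 + 4*l + 4
(5) = (d - 6)*(d + 2)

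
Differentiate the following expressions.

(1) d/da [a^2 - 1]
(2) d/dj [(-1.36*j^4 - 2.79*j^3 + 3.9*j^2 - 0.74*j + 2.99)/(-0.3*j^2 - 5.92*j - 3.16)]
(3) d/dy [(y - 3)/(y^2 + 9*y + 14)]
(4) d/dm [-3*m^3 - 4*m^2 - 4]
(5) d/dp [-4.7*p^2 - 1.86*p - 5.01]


(1) = 2*a
(2) = (0.816*j^5 + 24.9906*j^4 + 50.224*j^3 + 3.1392*j^2 - 22.854*j + 20.0392)/(0.09*j^4 + 3.552*j^3 + 36.9424*j^2 + 37.4144*j + 9.9856)
(3) = (y^2 + 9*y - (y - 3)*(2*y + 9) + 14)/(y^2 + 9*y + 14)^2
(4) = m*(-9*m - 8)
(5) = -9.4*p - 1.86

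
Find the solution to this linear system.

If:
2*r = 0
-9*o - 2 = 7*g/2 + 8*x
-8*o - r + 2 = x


Then:
g = -55*x/28 - 17/14
o = 1/4 - x/8
r = 0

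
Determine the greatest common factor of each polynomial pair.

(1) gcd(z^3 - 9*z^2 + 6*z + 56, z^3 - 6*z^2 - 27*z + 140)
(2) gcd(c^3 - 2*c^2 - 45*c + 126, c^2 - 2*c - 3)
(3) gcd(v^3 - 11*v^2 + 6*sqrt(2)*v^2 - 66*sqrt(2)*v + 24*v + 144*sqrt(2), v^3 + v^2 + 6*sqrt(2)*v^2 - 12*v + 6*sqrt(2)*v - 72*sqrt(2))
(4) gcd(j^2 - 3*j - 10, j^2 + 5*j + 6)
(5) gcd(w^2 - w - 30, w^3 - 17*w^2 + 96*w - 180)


(1) = z^2 - 11*z + 28
(2) = c - 3
(3) = v^2 + v*(-3 + 6*sqrt(2)) - 18*sqrt(2)
(4) = gcd((j - 5)*(j + 2), (j + 2)*(j + 3)) = j + 2
(5) = w - 6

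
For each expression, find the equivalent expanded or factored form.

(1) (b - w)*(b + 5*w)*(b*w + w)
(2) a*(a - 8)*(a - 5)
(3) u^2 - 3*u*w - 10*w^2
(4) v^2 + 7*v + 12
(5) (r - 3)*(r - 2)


(1) = b^3*w + 4*b^2*w^2 + b^2*w - 5*b*w^3 + 4*b*w^2 - 5*w^3
(2) = a^3 - 13*a^2 + 40*a
(3) = (u - 5*w)*(u + 2*w)
(4) = (v + 3)*(v + 4)
(5) = r^2 - 5*r + 6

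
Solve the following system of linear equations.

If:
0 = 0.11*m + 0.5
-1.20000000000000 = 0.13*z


Then:
m = -4.55
z = -9.23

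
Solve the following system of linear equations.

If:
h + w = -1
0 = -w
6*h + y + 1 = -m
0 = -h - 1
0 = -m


Then:
h = -1
m = 0
w = 0
y = 5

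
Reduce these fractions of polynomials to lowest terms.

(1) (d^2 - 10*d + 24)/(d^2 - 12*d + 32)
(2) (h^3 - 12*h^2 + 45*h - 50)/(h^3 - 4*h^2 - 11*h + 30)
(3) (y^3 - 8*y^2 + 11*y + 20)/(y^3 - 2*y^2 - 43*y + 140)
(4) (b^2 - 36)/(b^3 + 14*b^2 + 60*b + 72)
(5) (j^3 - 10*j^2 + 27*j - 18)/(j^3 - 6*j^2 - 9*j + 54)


(1) = (d - 6)/(d - 8)
(2) = (h - 5)/(h + 3)
(3) = (y + 1)/(y + 7)
(4) = (b - 6)/(b^2 + 8*b + 12)
(5) = (j - 1)/(j + 3)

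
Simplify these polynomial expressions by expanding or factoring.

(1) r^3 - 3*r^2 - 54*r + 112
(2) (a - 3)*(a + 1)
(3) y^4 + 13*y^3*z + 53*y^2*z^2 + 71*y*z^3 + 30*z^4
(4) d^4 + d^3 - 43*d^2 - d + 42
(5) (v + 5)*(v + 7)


(1) = (r - 8)*(r - 2)*(r + 7)
(2) = a^2 - 2*a - 3
(3) = (y + z)^2*(y + 5*z)*(y + 6*z)
(4) = (d - 6)*(d - 1)*(d + 1)*(d + 7)
(5) = v^2 + 12*v + 35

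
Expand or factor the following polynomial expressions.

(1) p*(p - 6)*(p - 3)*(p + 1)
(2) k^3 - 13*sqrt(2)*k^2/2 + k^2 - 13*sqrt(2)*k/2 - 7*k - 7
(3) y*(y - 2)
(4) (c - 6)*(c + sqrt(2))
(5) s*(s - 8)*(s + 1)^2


(1) = p^4 - 8*p^3 + 9*p^2 + 18*p
(2) = (k + 1)*(k - 7*sqrt(2))*(k + sqrt(2)/2)
(3) = y^2 - 2*y
(4) = c^2 - 6*c + sqrt(2)*c - 6*sqrt(2)
(5) = s^4 - 6*s^3 - 15*s^2 - 8*s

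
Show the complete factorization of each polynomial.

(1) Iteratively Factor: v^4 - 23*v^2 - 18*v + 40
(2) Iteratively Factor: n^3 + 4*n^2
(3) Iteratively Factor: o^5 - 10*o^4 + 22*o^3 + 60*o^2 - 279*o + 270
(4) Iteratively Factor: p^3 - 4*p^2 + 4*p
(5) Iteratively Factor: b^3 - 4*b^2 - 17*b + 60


(1) = (v + 4)*(v^3 - 4*v^2 - 7*v + 10) = (v - 1)*(v + 4)*(v^2 - 3*v - 10) = (v - 1)*(v + 2)*(v + 4)*(v - 5)
(2) = (n)*(n^2 + 4*n) = n*(n + 4)*(n)
(3) = (o + 3)*(o^4 - 13*o^3 + 61*o^2 - 123*o + 90) = (o - 5)*(o + 3)*(o^3 - 8*o^2 + 21*o - 18) = (o - 5)*(o - 3)*(o + 3)*(o^2 - 5*o + 6) = (o - 5)*(o - 3)^2*(o + 3)*(o - 2)
(4) = (p - 2)*(p^2 - 2*p) = (p - 2)^2*(p)
(5) = (b + 4)*(b^2 - 8*b + 15) = (b - 3)*(b + 4)*(b - 5)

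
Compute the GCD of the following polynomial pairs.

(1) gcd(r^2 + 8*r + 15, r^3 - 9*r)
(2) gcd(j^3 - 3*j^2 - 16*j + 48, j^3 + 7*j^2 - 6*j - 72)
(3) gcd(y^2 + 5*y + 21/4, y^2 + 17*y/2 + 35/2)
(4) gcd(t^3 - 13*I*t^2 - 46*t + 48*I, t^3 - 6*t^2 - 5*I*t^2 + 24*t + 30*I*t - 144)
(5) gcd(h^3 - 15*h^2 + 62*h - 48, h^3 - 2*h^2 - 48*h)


(1) = gcd((r + 3)*(r + 5), r*(r - 3)*(r + 3)) = r + 3
(2) = j^2 + j - 12
(3) = gcd((y + 3/2)*(y + 7/2), (y + 7/2)*(y + 5)) = y + 7/2
(4) = t - 8*I
(5) = gcd((h - 8)*(h - 6)*(h - 1), h*(h - 8)*(h + 6)) = h - 8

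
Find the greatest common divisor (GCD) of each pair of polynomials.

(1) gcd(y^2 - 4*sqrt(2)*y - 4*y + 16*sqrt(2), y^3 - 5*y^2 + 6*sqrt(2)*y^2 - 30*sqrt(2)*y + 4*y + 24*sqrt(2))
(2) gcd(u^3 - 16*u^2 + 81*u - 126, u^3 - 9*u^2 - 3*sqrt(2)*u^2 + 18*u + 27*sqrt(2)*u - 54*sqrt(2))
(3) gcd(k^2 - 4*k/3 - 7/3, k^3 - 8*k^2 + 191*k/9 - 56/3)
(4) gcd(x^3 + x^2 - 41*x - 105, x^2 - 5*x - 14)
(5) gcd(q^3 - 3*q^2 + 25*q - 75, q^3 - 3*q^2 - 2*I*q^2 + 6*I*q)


(1) = y - 4
(2) = gcd((u - 7)*(u - 6)*(u - 3), (u - 6)*(u - 3)*(u - 3*sqrt(2))) = u^2 - 9*u + 18
(3) = k - 7/3
(4) = x - 7
(5) = gcd((q - 3)*(q - 5*I)*(q + 5*I), q*(q - 3)*(q - 2*I)) = q - 3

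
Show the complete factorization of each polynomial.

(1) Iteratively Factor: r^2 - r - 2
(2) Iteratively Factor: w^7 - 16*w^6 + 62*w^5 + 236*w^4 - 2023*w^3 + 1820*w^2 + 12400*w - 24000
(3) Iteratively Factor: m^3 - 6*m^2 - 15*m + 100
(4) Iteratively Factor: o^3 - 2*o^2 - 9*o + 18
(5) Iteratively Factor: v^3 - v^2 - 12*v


(1) = (r + 1)*(r - 2)
(2) = (w - 5)*(w^6 - 11*w^5 + 7*w^4 + 271*w^3 - 668*w^2 - 1520*w + 4800) = (w - 5)*(w - 4)*(w^5 - 7*w^4 - 21*w^3 + 187*w^2 + 80*w - 1200) = (w - 5)*(w - 4)^2*(w^4 - 3*w^3 - 33*w^2 + 55*w + 300) = (w - 5)*(w - 4)^2*(w + 4)*(w^3 - 7*w^2 - 5*w + 75) = (w - 5)^2*(w - 4)^2*(w + 4)*(w^2 - 2*w - 15) = (w - 5)^2*(w - 4)^2*(w + 3)*(w + 4)*(w - 5)
(3) = (m - 5)*(m^2 - m - 20) = (m - 5)^2*(m + 4)
(4) = (o - 2)*(o^2 - 9) = (o - 3)*(o - 2)*(o + 3)
(5) = (v + 3)*(v^2 - 4*v) = (v - 4)*(v + 3)*(v)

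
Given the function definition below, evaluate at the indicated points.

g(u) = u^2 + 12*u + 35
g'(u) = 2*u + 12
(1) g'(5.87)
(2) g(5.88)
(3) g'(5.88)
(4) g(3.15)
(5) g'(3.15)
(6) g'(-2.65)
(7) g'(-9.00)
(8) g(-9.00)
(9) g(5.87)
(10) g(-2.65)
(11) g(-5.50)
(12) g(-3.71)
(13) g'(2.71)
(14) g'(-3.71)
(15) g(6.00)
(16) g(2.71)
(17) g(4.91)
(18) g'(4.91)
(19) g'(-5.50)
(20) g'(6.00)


(1) = 23.74
(2) = 140.13
(3) = 23.76
(4) = 82.72
(5) = 18.30
(6) = 6.70
(7) = -6.00
(8) = 8.00
(9) = 139.90
(10) = 10.22
(11) = -0.75
(12) = 4.24
(13) = 17.42
(14) = 4.58
(15) = 143.00
(16) = 74.86
(17) = 118.03
(18) = 21.82
(19) = 1.00
(20) = 24.00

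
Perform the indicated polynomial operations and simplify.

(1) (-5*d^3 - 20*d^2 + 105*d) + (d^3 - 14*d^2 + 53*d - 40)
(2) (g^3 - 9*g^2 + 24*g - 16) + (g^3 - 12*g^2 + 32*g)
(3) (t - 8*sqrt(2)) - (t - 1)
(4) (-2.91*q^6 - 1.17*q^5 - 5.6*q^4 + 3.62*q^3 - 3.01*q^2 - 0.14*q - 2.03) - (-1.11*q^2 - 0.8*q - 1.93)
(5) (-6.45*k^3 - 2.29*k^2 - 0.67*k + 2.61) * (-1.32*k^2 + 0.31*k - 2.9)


(1) = -4*d^3 - 34*d^2 + 158*d - 40
(2) = 2*g^3 - 21*g^2 + 56*g - 16
(3) = 1 - 8*sqrt(2)
(4) = -2.91*q^6 - 1.17*q^5 - 5.6*q^4 + 3.62*q^3 - 1.9*q^2 + 0.66*q - 0.1
(5) = 8.514*k^5 + 1.0233*k^4 + 18.8795*k^3 + 2.9881*k^2 + 2.7521*k - 7.569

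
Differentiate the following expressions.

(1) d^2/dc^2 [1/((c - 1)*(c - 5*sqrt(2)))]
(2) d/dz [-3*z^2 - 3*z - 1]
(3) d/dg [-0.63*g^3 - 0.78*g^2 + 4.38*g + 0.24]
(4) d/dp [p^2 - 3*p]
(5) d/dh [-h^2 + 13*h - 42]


(1) = 2*((c - 1)^2 + (c - 1)*(c - 5*sqrt(2)) + (c - 5*sqrt(2))^2)/((c - 1)^3*(c - 5*sqrt(2))^3)
(2) = -6*z - 3
(3) = -1.89*g^2 - 1.56*g + 4.38
(4) = 2*p - 3
(5) = 13 - 2*h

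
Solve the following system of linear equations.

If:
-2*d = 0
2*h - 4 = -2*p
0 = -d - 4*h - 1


Then:
d = 0
h = -1/4
p = 9/4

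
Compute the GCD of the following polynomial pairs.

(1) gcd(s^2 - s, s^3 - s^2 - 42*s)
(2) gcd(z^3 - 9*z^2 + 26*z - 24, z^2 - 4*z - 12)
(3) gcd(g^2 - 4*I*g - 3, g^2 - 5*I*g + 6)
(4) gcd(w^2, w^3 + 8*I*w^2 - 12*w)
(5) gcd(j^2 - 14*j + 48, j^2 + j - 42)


(1) = gcd(s*(s - 1), s*(s - 7)*(s + 6)) = s
(2) = 1
(3) = gcd((g - 3*I)*(g - I), (g - 6*I)*(g + I)) = 1
(4) = w
(5) = j - 6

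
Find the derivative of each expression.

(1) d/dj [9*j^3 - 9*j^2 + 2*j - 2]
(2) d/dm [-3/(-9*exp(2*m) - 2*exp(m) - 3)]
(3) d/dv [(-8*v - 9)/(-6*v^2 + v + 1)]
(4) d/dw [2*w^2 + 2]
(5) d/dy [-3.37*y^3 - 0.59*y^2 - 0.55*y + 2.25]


(1) = 27*j^2 - 18*j + 2
(2) = (-54*exp(m) - 6)*exp(m)/(9*exp(2*m) + 2*exp(m) + 3)^2
(3) = (48*v^2 - 8*v - (8*v + 9)*(12*v - 1) - 8)/(-6*v^2 + v + 1)^2
(4) = 4*w
(5) = -10.11*y^2 - 1.18*y - 0.55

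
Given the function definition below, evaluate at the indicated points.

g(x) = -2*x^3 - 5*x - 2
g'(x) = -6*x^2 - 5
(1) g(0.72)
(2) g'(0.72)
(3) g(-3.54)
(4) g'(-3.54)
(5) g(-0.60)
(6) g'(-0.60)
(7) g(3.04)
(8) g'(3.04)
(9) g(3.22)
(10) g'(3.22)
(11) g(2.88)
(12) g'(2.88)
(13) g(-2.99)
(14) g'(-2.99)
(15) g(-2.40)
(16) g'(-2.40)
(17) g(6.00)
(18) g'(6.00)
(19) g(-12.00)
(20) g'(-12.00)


(1) = -6.35
(2) = -8.11
(3) = 104.42
(4) = -80.19
(5) = 1.43
(6) = -7.16
(7) = -73.39
(8) = -60.45
(9) = -84.87
(10) = -67.21
(11) = -64.18
(12) = -54.77
(13) = 66.41
(14) = -58.64
(15) = 37.65
(16) = -39.56
(17) = -464.00
(18) = -221.00
(19) = 3514.00
(20) = -869.00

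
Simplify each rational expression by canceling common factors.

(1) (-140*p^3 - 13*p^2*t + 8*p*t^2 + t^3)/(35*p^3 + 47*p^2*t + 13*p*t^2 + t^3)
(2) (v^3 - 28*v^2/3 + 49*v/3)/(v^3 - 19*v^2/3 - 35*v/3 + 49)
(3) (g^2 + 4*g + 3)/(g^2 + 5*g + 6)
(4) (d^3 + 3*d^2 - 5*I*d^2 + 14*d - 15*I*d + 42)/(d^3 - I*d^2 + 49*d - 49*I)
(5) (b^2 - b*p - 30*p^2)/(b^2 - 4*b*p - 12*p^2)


(1) = (-4*p + t)/(p + t)
(2) = v/(v + 3)
(3) = (g + 1)/(g + 2)
(4) = (d^2 + d*(3 + 2*I) + 6*I)/(d^2 + 6*I*d + 7)
(5) = (b + 5*p)/(b + 2*p)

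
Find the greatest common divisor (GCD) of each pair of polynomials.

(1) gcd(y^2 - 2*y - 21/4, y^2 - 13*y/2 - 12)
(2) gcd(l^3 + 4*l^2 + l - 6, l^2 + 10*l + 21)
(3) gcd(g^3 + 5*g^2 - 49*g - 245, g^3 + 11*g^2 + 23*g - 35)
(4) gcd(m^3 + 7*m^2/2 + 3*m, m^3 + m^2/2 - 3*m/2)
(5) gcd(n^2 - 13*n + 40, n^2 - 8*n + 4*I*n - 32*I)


(1) = y + 3/2
(2) = gcd((l - 1)*(l + 2)*(l + 3), (l + 3)*(l + 7)) = l + 3
(3) = g^2 + 12*g + 35
(4) = m^2 + 3*m/2
(5) = n - 8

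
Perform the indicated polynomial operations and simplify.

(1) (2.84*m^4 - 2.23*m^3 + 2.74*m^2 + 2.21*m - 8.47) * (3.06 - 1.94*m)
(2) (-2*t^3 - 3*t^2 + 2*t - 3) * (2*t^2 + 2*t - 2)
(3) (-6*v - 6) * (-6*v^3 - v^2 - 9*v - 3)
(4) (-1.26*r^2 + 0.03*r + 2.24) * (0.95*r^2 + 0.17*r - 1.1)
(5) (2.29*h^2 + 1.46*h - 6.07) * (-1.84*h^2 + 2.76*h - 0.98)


(1) = -5.5096*m^5 + 13.0166*m^4 - 12.1394*m^3 + 4.097*m^2 + 23.1944*m - 25.9182
(2) = -4*t^5 - 10*t^4 + 2*t^3 + 4*t^2 - 10*t + 6
(3) = 36*v^4 + 42*v^3 + 60*v^2 + 72*v + 18
(4) = -1.197*r^4 - 0.1857*r^3 + 3.5191*r^2 + 0.3478*r - 2.464
(5) = -4.2136*h^4 + 3.634*h^3 + 12.9542*h^2 - 18.184*h + 5.9486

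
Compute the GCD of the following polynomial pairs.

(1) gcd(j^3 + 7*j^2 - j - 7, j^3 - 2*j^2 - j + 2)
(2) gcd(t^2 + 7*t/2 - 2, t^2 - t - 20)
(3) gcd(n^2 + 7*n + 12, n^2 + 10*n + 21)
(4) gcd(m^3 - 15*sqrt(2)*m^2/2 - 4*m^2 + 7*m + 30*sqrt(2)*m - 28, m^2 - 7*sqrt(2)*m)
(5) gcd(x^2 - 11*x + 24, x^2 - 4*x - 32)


(1) = j^2 - 1
(2) = t + 4
(3) = gcd((n + 3)*(n + 4), (n + 3)*(n + 7)) = n + 3
(4) = m - 7*sqrt(2)
(5) = x - 8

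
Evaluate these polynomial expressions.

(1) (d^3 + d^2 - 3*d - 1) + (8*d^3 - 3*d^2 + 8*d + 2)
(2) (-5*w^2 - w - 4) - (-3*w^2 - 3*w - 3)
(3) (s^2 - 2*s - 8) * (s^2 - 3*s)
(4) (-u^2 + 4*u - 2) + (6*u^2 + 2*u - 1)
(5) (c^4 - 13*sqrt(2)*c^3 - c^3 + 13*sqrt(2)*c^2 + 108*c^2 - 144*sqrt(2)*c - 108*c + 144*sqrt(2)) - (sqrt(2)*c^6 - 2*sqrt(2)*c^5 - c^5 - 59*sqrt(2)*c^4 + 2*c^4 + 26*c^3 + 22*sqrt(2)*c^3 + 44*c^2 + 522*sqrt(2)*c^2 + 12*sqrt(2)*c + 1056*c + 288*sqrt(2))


(1) = 9*d^3 - 2*d^2 + 5*d + 1
(2) = -2*w^2 + 2*w - 1
(3) = s^4 - 5*s^3 - 2*s^2 + 24*s
(4) = 5*u^2 + 6*u - 3
(5) = -sqrt(2)*c^6 + c^5 + 2*sqrt(2)*c^5 - c^4 + 59*sqrt(2)*c^4 - 35*sqrt(2)*c^3 - 27*c^3 - 509*sqrt(2)*c^2 + 64*c^2 - 1164*c - 156*sqrt(2)*c - 144*sqrt(2)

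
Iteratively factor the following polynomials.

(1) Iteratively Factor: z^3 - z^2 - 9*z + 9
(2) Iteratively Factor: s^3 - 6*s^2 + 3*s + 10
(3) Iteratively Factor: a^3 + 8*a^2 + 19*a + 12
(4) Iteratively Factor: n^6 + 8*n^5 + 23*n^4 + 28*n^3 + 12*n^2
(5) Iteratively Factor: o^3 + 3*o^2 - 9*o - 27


(1) = (z + 3)*(z^2 - 4*z + 3) = (z - 3)*(z + 3)*(z - 1)
(2) = (s - 5)*(s^2 - s - 2) = (s - 5)*(s + 1)*(s - 2)
(3) = (a + 4)*(a^2 + 4*a + 3) = (a + 1)*(a + 4)*(a + 3)
(4) = (n + 1)*(n^5 + 7*n^4 + 16*n^3 + 12*n^2) = (n + 1)*(n + 3)*(n^4 + 4*n^3 + 4*n^2) = n*(n + 1)*(n + 3)*(n^3 + 4*n^2 + 4*n) = n*(n + 1)*(n + 2)*(n + 3)*(n^2 + 2*n) = n*(n + 1)*(n + 2)^2*(n + 3)*(n)
(5) = (o - 3)*(o^2 + 6*o + 9) = (o - 3)*(o + 3)*(o + 3)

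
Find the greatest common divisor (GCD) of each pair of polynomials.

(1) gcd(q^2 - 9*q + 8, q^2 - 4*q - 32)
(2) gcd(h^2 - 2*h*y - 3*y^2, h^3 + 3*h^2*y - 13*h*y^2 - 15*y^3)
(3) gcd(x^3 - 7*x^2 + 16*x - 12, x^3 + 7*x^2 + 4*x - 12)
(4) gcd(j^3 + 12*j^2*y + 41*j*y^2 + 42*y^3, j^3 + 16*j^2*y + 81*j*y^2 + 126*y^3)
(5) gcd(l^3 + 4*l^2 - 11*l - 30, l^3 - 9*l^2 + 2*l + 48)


(1) = gcd((q - 8)*(q - 1), (q - 8)*(q + 4)) = q - 8
(2) = -h^2 + 2*h*y + 3*y^2
(3) = 1
(4) = j^2 + 10*j*y + 21*y^2
(5) = gcd((l - 3)*(l + 2)*(l + 5), (l - 8)*(l - 3)*(l + 2)) = l^2 - l - 6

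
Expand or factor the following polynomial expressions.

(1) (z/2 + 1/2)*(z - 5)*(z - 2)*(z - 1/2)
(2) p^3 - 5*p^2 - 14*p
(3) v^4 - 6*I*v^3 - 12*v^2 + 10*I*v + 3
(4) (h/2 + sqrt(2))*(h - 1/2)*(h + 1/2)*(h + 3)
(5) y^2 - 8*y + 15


(1) = z^4/2 - 13*z^3/4 + 3*z^2 + 17*z/4 - 5/2
(2) = p*(p - 7)*(p + 2)
(3) = (v - 3*I)*(v - I)^3
(4) = h^4/2 + sqrt(2)*h^3 + 3*h^3/2 - h^2/8 + 3*sqrt(2)*h^2 - 3*h/8 - sqrt(2)*h/4 - 3*sqrt(2)/4
(5) = (y - 5)*(y - 3)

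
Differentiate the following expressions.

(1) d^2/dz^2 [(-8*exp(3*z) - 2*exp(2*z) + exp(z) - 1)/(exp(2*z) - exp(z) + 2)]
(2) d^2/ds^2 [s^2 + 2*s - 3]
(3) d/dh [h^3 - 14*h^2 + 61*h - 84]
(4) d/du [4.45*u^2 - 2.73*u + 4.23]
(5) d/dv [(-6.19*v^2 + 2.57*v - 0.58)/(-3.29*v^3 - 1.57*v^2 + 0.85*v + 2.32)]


(1) = (-8*exp(6*z) + 24*exp(5*z) - 65*exp(4*z) + 187*exp(3*z) - 285*exp(2*z) - 23*exp(z) + 2)*exp(z)/(exp(6*z) - 3*exp(5*z) + 9*exp(4*z) - 13*exp(3*z) + 18*exp(2*z) - 12*exp(z) + 8)
(2) = 2
(3) = 3*h^2 - 28*h + 61
(4) = 8.9*u - 2.73
(5) = (-20.3651*v^4 + 16.9106*v^3 - 6.9512*v^2 - 30.5428*v + 6.4554)/(10.8241*v^6 + 10.3306*v^5 - 3.1281*v^4 - 17.9346*v^3 - 6.5623*v^2 + 3.944*v + 5.3824)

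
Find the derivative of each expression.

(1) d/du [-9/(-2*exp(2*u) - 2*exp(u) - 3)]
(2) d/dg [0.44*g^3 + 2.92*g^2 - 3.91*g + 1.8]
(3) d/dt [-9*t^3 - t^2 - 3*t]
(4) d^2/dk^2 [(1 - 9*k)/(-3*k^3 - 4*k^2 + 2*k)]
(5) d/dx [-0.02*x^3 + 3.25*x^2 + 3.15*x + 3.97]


(1) = (-36*exp(u) - 18)*exp(u)/(2*exp(2*u) + 2*exp(u) + 3)^2
(2) = 1.32*g^2 + 5.84*g - 3.91
(3) = -27*t^2 - 2*t - 3
(4) = 2*(243*k^5 + 270*k^4 + 102*k^3 - 30*k^2 + 24*k - 4)/(k^3*(27*k^6 + 108*k^5 + 90*k^4 - 80*k^3 - 60*k^2 + 48*k - 8))
(5) = -0.06*x^2 + 6.5*x + 3.15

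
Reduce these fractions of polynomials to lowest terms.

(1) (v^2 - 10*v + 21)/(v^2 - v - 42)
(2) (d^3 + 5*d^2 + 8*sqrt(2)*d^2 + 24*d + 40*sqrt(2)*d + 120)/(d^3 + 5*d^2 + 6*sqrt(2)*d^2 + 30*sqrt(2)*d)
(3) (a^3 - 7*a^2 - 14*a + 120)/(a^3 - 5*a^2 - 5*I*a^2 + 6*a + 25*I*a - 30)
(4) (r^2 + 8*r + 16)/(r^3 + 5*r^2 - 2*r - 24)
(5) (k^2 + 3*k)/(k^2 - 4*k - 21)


(1) = (v - 3)/(v + 6)
(2) = (d + 2*sqrt(2))/d
(3) = (a^2 - 2*a - 24)/(a^2 - 5*I*a + 6)
(4) = (r + 4)/(r^2 + r - 6)
(5) = k/(k - 7)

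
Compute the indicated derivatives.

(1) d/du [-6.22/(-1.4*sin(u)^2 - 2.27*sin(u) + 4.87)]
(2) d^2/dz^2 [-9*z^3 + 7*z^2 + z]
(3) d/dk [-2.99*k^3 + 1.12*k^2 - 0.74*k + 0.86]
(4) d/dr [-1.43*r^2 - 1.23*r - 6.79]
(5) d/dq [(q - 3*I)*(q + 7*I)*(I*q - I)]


(1) = -(17.416*sin(u) + 14.1194)*cos(u)/(1.4*sin(u)^2 + 2.27*sin(u) - 4.87)^2
(2) = 14 - 54*z
(3) = -8.97*k^2 + 2.24*k - 0.74
(4) = -2.86*r - 1.23
(5) = 3*I*q^2 - 2*q*(4 + I) + 4 + 21*I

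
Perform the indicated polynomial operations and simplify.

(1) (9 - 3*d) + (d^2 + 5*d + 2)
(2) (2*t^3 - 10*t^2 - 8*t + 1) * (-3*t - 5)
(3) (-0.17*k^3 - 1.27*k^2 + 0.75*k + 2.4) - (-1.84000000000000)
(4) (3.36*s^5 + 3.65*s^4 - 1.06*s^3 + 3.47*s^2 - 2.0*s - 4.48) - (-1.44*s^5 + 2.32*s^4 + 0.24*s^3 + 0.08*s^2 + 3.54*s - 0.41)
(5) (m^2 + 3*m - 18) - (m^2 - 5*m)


(1) = d^2 + 2*d + 11
(2) = -6*t^4 + 20*t^3 + 74*t^2 + 37*t - 5
(3) = -0.17*k^3 - 1.27*k^2 + 0.75*k + 4.24
(4) = 4.8*s^5 + 1.33*s^4 - 1.3*s^3 + 3.39*s^2 - 5.54*s - 4.07
(5) = 8*m - 18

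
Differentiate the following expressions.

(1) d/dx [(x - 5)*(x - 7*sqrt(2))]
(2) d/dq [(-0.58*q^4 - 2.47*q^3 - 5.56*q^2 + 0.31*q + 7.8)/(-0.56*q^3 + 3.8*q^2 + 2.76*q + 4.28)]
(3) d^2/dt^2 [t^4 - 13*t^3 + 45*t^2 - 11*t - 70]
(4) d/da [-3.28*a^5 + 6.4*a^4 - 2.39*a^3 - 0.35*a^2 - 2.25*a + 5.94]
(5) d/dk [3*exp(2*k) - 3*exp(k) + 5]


(1) = 2*x - 7*sqrt(2) - 5
(2) = (0.3248*q^6 - 4.408*q^5 - 17.302*q^4 - 23.2168*q^3 - 35.1344*q^2 - 106.8736*q - 20.2012)/(0.3136*q^6 - 4.256*q^5 + 11.3488*q^4 + 16.1824*q^3 + 40.1456*q^2 + 23.6256*q + 18.3184)
(3) = 12*t^2 - 78*t + 90
(4) = -16.4*a^4 + 25.6*a^3 - 7.17*a^2 - 0.7*a - 2.25
(5) = (6*exp(k) - 3)*exp(k)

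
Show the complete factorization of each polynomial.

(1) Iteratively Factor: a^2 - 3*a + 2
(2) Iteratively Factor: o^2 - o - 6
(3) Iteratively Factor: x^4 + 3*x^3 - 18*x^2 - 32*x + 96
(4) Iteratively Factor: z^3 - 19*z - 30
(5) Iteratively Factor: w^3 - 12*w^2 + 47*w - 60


(1) = (a - 1)*(a - 2)
(2) = (o - 3)*(o + 2)
(3) = (x - 2)*(x^3 + 5*x^2 - 8*x - 48) = (x - 3)*(x - 2)*(x^2 + 8*x + 16) = (x - 3)*(x - 2)*(x + 4)*(x + 4)
(4) = (z + 3)*(z^2 - 3*z - 10) = (z + 2)*(z + 3)*(z - 5)
(5) = (w - 3)*(w^2 - 9*w + 20) = (w - 5)*(w - 3)*(w - 4)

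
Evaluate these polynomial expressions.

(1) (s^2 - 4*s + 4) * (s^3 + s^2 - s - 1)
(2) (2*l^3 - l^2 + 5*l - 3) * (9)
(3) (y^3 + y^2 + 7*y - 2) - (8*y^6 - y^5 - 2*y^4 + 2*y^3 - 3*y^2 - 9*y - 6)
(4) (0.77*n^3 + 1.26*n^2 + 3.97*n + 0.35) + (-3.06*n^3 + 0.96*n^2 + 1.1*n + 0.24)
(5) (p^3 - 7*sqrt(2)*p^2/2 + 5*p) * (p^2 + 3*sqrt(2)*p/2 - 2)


(1) = s^5 - 3*s^4 - s^3 + 7*s^2 - 4
(2) = 18*l^3 - 9*l^2 + 45*l - 27
(3) = -8*y^6 + y^5 + 2*y^4 - y^3 + 4*y^2 + 16*y + 4
(4) = -2.29*n^3 + 2.22*n^2 + 5.07*n + 0.59
(5) = p^5 - 2*sqrt(2)*p^4 - 15*p^3/2 + 29*sqrt(2)*p^2/2 - 10*p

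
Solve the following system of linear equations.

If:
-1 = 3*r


Then:
r = -1/3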